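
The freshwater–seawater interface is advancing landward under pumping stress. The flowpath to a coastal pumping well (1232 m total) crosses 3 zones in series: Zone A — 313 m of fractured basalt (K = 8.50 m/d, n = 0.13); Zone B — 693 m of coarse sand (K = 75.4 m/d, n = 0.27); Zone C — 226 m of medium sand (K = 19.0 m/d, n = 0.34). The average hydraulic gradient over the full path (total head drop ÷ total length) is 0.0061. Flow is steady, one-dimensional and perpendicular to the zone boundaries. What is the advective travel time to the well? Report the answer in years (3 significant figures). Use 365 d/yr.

6.43 years

For zones in series the flux q is common to all zones; the equivalent conductivity is the harmonic (thickness-weighted) mean, K_eq = L_total / Σ(L_j/K_j).
Σ(L/K) = 313/8.50 + 693/75.4 + 226/19.0 = 36.82 + 9.191 + 11.89 = 57.91 d
K_eq = L_total / Σ(L/K) = 1232 / 57.91 = 21.27 m/d
q = K_eq · i = 21.27 × 0.0061 = 0.1298 m/d (same in every zone)
Zone A: v = q/n = 0.1298/0.13 = 0.9983 m/d → t_A = 313/0.9983 = 313.5 d
Zone B: v = q/n = 0.1298/0.27 = 0.4806 m/d → t_B = 693/0.4806 = 1442 d
Zone C: v = q/n = 0.1298/0.34 = 0.3817 m/d → t_C = 226/0.3817 = 592.1 d
Total t = 313.5 + 1442 + 592.1 = 2347 d
   = 2347 / 365 = 6.43 yr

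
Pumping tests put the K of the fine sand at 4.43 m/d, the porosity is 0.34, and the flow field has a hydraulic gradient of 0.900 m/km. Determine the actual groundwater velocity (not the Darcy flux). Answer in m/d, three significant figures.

0.0117 m/d

Darcy flux q = K·i = 4.43 × 9.0e-4 = 0.003987 m/d
Seepage velocity v = q / n = 0.003987 / 0.34 = 0.01173 m/d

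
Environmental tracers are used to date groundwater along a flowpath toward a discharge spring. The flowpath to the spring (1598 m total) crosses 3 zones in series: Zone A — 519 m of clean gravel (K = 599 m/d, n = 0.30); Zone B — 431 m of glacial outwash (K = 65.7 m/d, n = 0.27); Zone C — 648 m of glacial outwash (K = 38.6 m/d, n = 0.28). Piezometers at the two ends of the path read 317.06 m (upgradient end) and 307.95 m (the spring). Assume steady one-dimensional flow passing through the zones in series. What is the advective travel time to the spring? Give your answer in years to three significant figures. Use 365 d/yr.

Total head drop ΔH = 317.06 − 307.95 = 9.11 m
Continuity: the same q passes through each zone, so ΔH = q·Σ(L_j/K_j) — the zones act as resistances in series.
Σ(L/K) = 519/599 + 431/65.7 + 648/38.6 = 0.8664 + 6.560 + 16.79 = 24.21 d
q = ΔH / Σ(L/K) = 9.11 / 24.21 = 0.3762 m/d (same in every zone)
Zone A: v = q/n = 0.3762/0.30 = 1.254 m/d → t_A = 519/1.254 = 413.8 d
Zone B: v = q/n = 0.3762/0.27 = 1.393 m/d → t_B = 431/1.393 = 309.3 d
Zone C: v = q/n = 0.3762/0.28 = 1.344 m/d → t_C = 648/1.344 = 482.3 d
Total t = 413.8 + 309.3 + 482.3 = 1205 d
   = 1205 / 365 = 3.30 yr

3.30 years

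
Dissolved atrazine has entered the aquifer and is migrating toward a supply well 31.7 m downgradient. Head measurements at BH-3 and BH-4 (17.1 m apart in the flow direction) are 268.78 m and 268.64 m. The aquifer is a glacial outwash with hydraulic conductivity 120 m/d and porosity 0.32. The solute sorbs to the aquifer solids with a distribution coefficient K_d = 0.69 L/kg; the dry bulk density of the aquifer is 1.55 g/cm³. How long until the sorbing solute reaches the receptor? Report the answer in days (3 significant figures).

44.8 days

Hydraulic gradient i = (268.78 − 268.64) / 17.1 = 0.14 / 17.1 = 0.008187
q = Ki = 120 × 0.008187 = 0.9825 m/d
Average linear velocity = 0.9825 / 0.32 = 3.070 m/d
Retardation R = 1 + ρ_b·K_d/n = 1 + 1.55×0.69/0.32 = 4.342
Contaminant velocity v_c = v/R = 3.070/4.342 = 0.7071 m/d
t = L/v_c = 31.7/0.7071 = 44.83 d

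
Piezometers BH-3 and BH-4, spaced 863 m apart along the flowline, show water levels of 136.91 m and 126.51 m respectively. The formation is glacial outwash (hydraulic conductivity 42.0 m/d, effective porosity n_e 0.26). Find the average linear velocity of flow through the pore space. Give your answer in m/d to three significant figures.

1.95 m/d

Hydraulic gradient i = (136.91 − 126.51) / 863 = 10.40 / 863 = 0.01205
Darcy flux q = K·i = 42.0 × 0.01205 = 0.5061 m/d
Seepage velocity v = q / n = 0.5061 / 0.26 = 1.947 m/d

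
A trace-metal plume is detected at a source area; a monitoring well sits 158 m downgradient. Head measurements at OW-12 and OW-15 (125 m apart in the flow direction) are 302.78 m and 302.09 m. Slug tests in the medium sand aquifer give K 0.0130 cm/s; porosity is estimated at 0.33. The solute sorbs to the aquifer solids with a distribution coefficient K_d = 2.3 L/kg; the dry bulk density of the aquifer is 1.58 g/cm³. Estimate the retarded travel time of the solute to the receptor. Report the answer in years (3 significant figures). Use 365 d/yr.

27.7 years

Hydraulic gradient i = (302.78 − 302.09) / 125 = 0.69 / 125 = 0.005520
K = 0.0130 cm/s × 864 = 11.23 m/d
q = Ki = 11.23 × 0.005520 = 0.06200 m/d
v_s = q/n_e = 0.06200/0.33 = 0.1879 m/d
Retardation R = 1 + ρ_b·K_d/n = 1 + 1.58×2.3/0.33 = 12.01
Contaminant velocity v_c = v/R = 0.1879/12.01 = 0.01564 m/d
t = L/v_c = 158/0.01564 = 10100 d
   = 10100/365 = 27.7 yr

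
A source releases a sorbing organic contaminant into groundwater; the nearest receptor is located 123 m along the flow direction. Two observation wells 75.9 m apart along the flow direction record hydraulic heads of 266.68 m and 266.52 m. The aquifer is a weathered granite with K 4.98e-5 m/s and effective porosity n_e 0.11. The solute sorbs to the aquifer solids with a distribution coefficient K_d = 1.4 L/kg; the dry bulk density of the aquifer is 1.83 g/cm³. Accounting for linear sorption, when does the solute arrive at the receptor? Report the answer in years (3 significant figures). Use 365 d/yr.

Hydraulic gradient i = (266.68 − 266.52) / 75.9 = 0.16 / 75.9 = 0.002108
K = 4.98e-5 m/s × 86400 s/d = 4.303 m/d
Darcy flux q = K·i = 4.303 × 0.002108 = 0.009070 m/d
Average linear velocity = 0.009070 / 0.11 = 0.08246 m/d
Retardation R = 1 + ρ_b·K_d/n = 1 + 1.83×1.4/0.11 = 24.29
Contaminant velocity v_c = v/R = 0.08246/24.29 = 0.003395 m/d
t = L/v_c = 123/0.003395 = 36230 d
   = 36230/365 = 99.3 yr

99.3 years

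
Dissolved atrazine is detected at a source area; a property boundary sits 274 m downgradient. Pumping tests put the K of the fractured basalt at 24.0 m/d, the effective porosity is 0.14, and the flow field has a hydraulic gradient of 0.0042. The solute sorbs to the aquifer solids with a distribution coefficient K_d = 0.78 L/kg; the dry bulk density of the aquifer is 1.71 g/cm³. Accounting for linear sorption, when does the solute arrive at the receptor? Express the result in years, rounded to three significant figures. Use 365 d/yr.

11.0 years

Specific discharge q = 24.0 × 0.0042 = 0.1008 m/d
Average linear velocity = 0.1008 / 0.14 = 0.7200 m/d
Retardation R = 1 + ρ_b·K_d/n = 1 + 1.71×0.78/0.14 = 10.53
Contaminant velocity v_c = v/R = 0.7200/10.53 = 0.06839 m/d
t = L/v_c = 274/0.06839 = 4006 d
   = 4006/365 = 11.0 yr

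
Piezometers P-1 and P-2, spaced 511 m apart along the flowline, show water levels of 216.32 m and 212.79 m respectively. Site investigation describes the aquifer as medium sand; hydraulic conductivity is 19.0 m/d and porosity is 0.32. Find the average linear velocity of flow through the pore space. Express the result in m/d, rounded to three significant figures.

Hydraulic gradient i = (216.32 − 212.79) / 511 = 3.53 / 511 = 0.006908
Specific discharge q = 19.0 × 0.006908 = 0.1313 m/d
v_s = q/n_e = 0.1313/0.32 = 0.4102 m/d

0.410 m/d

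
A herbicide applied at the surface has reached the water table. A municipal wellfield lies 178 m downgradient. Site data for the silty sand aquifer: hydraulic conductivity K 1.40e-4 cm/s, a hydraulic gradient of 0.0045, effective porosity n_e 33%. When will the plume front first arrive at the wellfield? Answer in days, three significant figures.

K = 1.40e-4 cm/s × 864 = 0.1210 m/d
q = Ki = 0.1210 × 0.0045 = 5.443e-4 m/d
v = Ki/n = 0.1210·0.0045/0.33 = 0.001649 m/d
t = L / v = 178 / 0.001649 = 107900 d

108000 days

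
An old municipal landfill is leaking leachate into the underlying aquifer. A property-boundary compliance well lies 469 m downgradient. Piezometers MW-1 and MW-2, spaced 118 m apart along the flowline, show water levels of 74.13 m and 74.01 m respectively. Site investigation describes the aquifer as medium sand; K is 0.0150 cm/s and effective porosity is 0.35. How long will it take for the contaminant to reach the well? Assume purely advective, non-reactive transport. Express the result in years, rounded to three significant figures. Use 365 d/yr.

Hydraulic gradient i = (74.13 − 74.01) / 118 = 0.12 / 118 = 0.001017
K = 0.0150 cm/s × 864 = 12.96 m/d
Darcy flux q = K·i = 12.96 × 0.001017 = 0.01318 m/d
Average linear velocity = 0.01318 / 0.35 = 0.03766 m/d
t = L / v = 469 / 0.03766 = 12450 d
   = 12450 / 365 = 34.1 yr

34.1 years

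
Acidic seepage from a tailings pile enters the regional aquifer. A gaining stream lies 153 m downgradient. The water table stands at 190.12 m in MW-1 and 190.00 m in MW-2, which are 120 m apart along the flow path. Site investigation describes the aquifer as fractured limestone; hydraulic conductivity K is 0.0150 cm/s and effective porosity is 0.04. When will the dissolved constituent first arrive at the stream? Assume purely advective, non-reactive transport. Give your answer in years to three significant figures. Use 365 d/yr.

Hydraulic gradient i = (190.12 − 190.00) / 120 = 0.12 / 120 = 0.001000
K = 0.0150 cm/s × 864 = 12.96 m/d
Darcy flux q = K·i = 12.96 × 0.001000 = 0.01296 m/d
v = Ki/n = 12.96·0.001000/0.04 = 0.3240 m/d
t = L / v = 153 / 0.3240 = 472.2 d
   = 472.2 / 365 = 1.29 yr

1.29 years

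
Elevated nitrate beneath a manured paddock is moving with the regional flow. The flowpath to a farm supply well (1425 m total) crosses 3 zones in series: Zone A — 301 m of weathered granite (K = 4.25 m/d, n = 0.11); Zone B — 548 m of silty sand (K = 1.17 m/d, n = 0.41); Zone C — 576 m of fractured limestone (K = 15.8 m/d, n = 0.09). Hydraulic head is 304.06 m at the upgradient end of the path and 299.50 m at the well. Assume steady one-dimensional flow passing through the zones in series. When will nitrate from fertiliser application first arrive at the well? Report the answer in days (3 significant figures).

Total head drop ΔH = 304.06 − 299.50 = 4.56 m
Continuity: the same q passes through each zone, so ΔH = q·Σ(L_j/K_j) — the zones act as resistances in series.
Σ(L/K) = 301/4.25 + 548/1.17 + 576/15.8 = 70.82 + 468.4 + 36.46 = 575.7 d
q = ΔH / Σ(L/K) = 4.56 / 575.7 = 0.007921 m/d (same in every zone)
Zone A: v = q/n = 0.007921/0.11 = 0.07201 m/d → t_A = 301/0.07201 = 4180 d
Zone B: v = q/n = 0.007921/0.41 = 0.01932 m/d → t_B = 548/0.01932 = 28360 d
Zone C: v = q/n = 0.007921/0.09 = 0.08802 m/d → t_C = 576/0.08802 = 6544 d
Total t = 4180 + 28360 + 6544 = 39090 d

39100 days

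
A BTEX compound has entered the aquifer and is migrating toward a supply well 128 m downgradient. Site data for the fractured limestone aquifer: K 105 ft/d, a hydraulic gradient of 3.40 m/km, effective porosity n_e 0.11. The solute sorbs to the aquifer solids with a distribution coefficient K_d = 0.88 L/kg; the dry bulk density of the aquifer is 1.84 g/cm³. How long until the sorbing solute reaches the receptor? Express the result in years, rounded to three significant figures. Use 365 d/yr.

5.57 years

K = 105 ft/d × 0.3048 = 32.00 m/d
q = Ki = 32.00 × 0.0034 = 0.1088 m/d
Seepage velocity v = q / n = 0.1088 / 0.11 = 0.9892 m/d
Retardation R = 1 + ρ_b·K_d/n = 1 + 1.84×0.88/0.11 = 15.72
Contaminant velocity v_c = v/R = 0.9892/15.72 = 0.06293 m/d
t = L/v_c = 128/0.06293 = 2034 d
   = 2034/365 = 5.57 yr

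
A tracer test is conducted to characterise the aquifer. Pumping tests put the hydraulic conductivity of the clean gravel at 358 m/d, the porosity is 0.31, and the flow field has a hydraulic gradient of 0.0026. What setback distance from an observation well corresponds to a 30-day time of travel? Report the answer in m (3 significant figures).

90.1 m

Darcy flux q = K·i = 358 × 0.0026 = 0.9308 m/d
v_s = q/n_e = 0.9308/0.31 = 3.003 m/d
L = v × T = 3.003 × 30 = 90.08 m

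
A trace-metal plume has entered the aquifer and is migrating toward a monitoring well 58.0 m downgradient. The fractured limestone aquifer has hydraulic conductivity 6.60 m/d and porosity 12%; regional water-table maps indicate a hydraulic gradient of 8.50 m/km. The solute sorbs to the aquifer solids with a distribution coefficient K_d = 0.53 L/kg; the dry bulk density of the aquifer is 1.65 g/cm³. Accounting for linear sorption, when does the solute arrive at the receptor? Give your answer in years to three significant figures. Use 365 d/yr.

q = Ki = 6.60 × 0.0085 = 0.05610 m/d
Seepage velocity v = q / n = 0.05610 / 0.12 = 0.4675 m/d
Retardation R = 1 + ρ_b·K_d/n = 1 + 1.65×0.53/0.12 = 8.288
Contaminant velocity v_c = v/R = 0.4675/8.288 = 0.05641 m/d
t = L/v_c = 58.0/0.05641 = 1028 d
   = 1028/365 = 2.82 yr

2.82 years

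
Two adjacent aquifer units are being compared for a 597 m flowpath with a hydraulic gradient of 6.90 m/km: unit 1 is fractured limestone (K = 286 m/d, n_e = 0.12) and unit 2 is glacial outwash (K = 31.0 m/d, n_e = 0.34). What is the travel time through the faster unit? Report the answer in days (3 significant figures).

Unit 1 (fractured limestone): v = 286×0.0069/0.12 = 16.45 m/d, t = 597/16.45 = 36.30 d
Unit 2 (glacial outwash): v = 31.0×0.0069/0.34 = 0.6291 m/d, t = 597/0.6291 = 948.9 d
Faster unit: t = 36.3 d

36.3 days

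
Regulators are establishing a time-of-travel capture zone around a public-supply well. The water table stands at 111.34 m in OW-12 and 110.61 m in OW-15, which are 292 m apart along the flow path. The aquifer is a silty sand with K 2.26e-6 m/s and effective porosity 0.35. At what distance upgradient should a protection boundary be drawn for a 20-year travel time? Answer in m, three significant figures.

10.2 m

Hydraulic gradient i = (111.34 − 110.61) / 292 = 0.73 / 292 = 0.002500
K = 2.26e-6 m/s × 86400 s/d = 0.1953 m/d
q = Ki = 0.1953 × 0.002500 = 4.882e-4 m/d
v = Ki/n = 0.1953·0.002500/0.35 = 0.001395 m/d
T = 20 yr × 365 = 7300 d
L = v × T = 0.001395 × 7300 = 10.18 m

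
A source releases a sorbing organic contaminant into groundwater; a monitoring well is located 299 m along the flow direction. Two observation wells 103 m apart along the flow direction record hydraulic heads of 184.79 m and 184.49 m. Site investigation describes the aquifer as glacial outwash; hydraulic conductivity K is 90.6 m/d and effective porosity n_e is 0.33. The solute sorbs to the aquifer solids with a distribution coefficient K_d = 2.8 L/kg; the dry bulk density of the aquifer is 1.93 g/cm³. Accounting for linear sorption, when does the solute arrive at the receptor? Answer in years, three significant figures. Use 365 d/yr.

17.8 years

Hydraulic gradient i = (184.79 − 184.49) / 103 = 0.30 / 103 = 0.002913
Darcy flux q = K·i = 90.6 × 0.002913 = 0.2639 m/d
Seepage velocity v = q / n = 0.2639 / 0.33 = 0.7996 m/d
Retardation R = 1 + ρ_b·K_d/n = 1 + 1.93×2.8/0.33 = 17.38
Contaminant velocity v_c = v/R = 0.7996/17.38 = 0.04602 m/d
t = L/v_c = 299/0.04602 = 6497 d
   = 6497/365 = 17.8 yr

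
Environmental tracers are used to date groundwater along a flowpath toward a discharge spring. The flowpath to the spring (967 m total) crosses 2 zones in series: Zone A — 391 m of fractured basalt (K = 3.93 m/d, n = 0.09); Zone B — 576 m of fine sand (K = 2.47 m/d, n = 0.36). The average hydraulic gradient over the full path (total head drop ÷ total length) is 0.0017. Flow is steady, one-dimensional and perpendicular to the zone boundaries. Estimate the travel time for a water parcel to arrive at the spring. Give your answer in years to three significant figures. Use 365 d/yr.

134 years

Continuity: the same q passes through each zone, so ΔH = q·Σ(L_j/K_j) — the zones act as resistances in series.
Σ(L/K) = 391/3.93 + 576/2.47 = 99.49 + 233.2 = 332.7 d
K_eq = L_total / Σ(L/K) = 967 / 332.7 = 2.907 m/d
q = K_eq · i = 2.907 × 0.0017 = 0.004941 m/d (same in every zone)
Zone A: v = q/n = 0.004941/0.09 = 0.05490 m/d → t_A = 391/0.05490 = 7122 d
Zone B: v = q/n = 0.004941/0.36 = 0.01373 m/d → t_B = 576/0.01373 = 41970 d
Total t = 7122 + 41970 = 49090 d
   = 49090 / 365 = 134 yr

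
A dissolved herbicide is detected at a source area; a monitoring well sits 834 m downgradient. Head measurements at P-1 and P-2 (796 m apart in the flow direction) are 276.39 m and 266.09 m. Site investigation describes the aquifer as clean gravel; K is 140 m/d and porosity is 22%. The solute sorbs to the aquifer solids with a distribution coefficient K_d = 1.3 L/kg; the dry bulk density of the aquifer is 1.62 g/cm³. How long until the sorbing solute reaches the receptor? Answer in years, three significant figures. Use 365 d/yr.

Hydraulic gradient i = (276.39 − 266.09) / 796 = 10.30 / 796 = 0.01294
Specific discharge q = 140 × 0.01294 = 1.812 m/d
Seepage velocity v = q / n = 1.812 / 0.22 = 8.234 m/d
Retardation R = 1 + ρ_b·K_d/n = 1 + 1.62×1.3/0.22 = 10.57
Contaminant velocity v_c = v/R = 8.234/10.57 = 0.7788 m/d
t = L/v_c = 834/0.7788 = 1071 d
   = 1071/365 = 2.93 yr

2.93 years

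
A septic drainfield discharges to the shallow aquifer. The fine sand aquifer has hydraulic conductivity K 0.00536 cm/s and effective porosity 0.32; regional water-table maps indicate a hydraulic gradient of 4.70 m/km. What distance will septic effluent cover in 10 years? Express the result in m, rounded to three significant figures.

248 m

K = 0.00536 cm/s × 864 = 4.631 m/d
Specific discharge q = 4.631 × 0.0047 = 0.02177 m/d
Average linear velocity = 0.02177 / 0.32 = 0.06802 m/d
T = 10 yr × 365 = 3650 d
L = v × T = 0.06802 × 3650 = 248.3 m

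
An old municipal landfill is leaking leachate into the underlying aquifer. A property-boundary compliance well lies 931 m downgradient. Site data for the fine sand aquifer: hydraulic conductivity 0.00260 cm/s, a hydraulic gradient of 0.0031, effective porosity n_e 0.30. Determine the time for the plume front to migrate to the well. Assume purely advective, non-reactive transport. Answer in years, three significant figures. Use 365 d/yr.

110 years

K = 0.00260 cm/s × 864 = 2.246 m/d
q = Ki = 2.246 × 0.0031 = 0.006964 m/d
Seepage velocity v = q / n = 0.006964 / 0.30 = 0.02321 m/d
t = L / v = 931 / 0.02321 = 40110 d
   = 40110 / 365 = 110 yr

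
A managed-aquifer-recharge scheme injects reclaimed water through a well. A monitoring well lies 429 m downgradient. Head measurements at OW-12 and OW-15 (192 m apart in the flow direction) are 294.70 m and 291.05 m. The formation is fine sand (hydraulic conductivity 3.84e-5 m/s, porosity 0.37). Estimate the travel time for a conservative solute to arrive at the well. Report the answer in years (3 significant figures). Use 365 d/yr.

Hydraulic gradient i = (294.70 − 291.05) / 192 = 3.65 / 192 = 0.01901
K = 3.84e-5 m/s × 86400 s/d = 3.318 m/d
q = Ki = 3.318 × 0.01901 = 0.06307 m/d
Average linear velocity = 0.06307 / 0.37 = 0.1705 m/d
t = L / v = 429 / 0.1705 = 2517 d
   = 2517 / 365 = 6.89 yr

6.89 years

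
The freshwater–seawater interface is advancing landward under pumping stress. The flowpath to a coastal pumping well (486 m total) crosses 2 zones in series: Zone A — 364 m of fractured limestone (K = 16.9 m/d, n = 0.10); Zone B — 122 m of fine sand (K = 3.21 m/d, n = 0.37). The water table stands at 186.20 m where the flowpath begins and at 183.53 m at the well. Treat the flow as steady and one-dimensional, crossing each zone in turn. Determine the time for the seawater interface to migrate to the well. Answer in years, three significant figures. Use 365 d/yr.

Total head drop ΔH = 186.20 − 183.53 = 2.67 m
Steady 1-D flow in series ⇒ the Darcy flux q is identical in every zone and the zone head losses add (resistances L/K in series).
Σ(L/K) = 364/16.9 + 122/3.21 = 21.54 + 38.01 = 59.54 d
q = ΔH / Σ(L/K) = 2.67 / 59.54 = 0.04484 m/d (same in every zone)
Zone A: v = q/n = 0.04484/0.10 = 0.4484 m/d → t_A = 364/0.4484 = 811.8 d
Zone B: v = q/n = 0.04484/0.37 = 0.1212 m/d → t_B = 122/0.1212 = 1007 d
Total t = 811.8 + 1007 = 1818 d
   = 1818 / 365 = 4.98 yr

4.98 years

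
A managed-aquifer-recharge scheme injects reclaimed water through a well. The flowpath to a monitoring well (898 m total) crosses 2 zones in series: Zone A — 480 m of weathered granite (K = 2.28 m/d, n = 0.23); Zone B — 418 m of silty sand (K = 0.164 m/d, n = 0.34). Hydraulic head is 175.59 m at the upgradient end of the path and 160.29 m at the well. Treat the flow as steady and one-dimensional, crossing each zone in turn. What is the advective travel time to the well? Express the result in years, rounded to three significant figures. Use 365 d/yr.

125 years

Total head drop ΔH = 175.59 − 160.29 = 15.30 m
Steady 1-D flow in series ⇒ the Darcy flux q is identical in every zone and the zone head losses add (resistances L/K in series).
Σ(L/K) = 480/2.28 + 418/0.164 = 210.5 + 2549 = 2759 d
q = ΔH / Σ(L/K) = 15.30 / 2759 = 0.005545 m/d (same in every zone)
Zone A: v = q/n = 0.005545/0.23 = 0.02411 m/d → t_A = 480/0.02411 = 19910 d
Zone B: v = q/n = 0.005545/0.34 = 0.01631 m/d → t_B = 418/0.01631 = 25630 d
Total t = 19910 + 25630 = 45540 d
   = 45540 / 365 = 125 yr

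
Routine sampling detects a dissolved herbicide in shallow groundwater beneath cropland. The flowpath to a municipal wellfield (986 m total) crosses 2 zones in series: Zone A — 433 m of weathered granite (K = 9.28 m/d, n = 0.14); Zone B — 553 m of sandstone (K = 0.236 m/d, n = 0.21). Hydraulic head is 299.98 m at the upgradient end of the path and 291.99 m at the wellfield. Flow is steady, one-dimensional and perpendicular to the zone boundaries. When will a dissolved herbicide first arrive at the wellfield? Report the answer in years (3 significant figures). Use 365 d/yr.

145 years

Total head drop ΔH = 299.98 − 291.99 = 7.99 m
Steady 1-D flow in series ⇒ the Darcy flux q is identical in every zone and the zone head losses add (resistances L/K in series).
Σ(L/K) = 433/9.28 + 553/0.236 = 46.66 + 2343 = 2390 d
q = ΔH / Σ(L/K) = 7.99 / 2390 = 0.003343 m/d (same in every zone)
Zone A: v = q/n = 0.003343/0.14 = 0.02388 m/d → t_A = 433/0.02388 = 18130 d
Zone B: v = q/n = 0.003343/0.21 = 0.01592 m/d → t_B = 553/0.01592 = 34740 d
Total t = 18130 + 34740 = 52870 d
   = 52870 / 365 = 145 yr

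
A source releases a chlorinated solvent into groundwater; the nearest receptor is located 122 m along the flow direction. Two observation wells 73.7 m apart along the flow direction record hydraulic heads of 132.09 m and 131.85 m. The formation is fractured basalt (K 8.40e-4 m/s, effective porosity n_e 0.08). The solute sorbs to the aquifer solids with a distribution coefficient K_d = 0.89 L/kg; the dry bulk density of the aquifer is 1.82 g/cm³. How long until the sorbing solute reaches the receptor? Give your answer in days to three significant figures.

Hydraulic gradient i = (132.09 − 131.85) / 73.7 = 0.24 / 73.7 = 0.003256
K = 8.40e-4 m/s × 86400 s/d = 72.58 m/d
q = Ki = 72.58 × 0.003256 = 0.2363 m/d
v_s = q/n_e = 0.2363/0.08 = 2.954 m/d
Retardation R = 1 + ρ_b·K_d/n = 1 + 1.82×0.89/0.08 = 21.25
Contaminant velocity v_c = v/R = 2.954/21.25 = 0.1390 m/d
t = L/v_c = 122/0.1390 = 877.4 d

877 days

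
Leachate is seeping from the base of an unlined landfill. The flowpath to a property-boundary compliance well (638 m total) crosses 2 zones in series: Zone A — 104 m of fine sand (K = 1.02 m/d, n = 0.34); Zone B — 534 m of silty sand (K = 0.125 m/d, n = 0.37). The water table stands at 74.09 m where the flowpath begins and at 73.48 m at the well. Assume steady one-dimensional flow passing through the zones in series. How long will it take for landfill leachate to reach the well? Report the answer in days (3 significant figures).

Total head drop ΔH = 74.09 − 73.48 = 0.61 m
Steady 1-D flow in series ⇒ the Darcy flux q is identical in every zone and the zone head losses add (resistances L/K in series).
Σ(L/K) = 104/1.02 + 534/0.125 = 102.0 + 4272 = 4374 d
q = ΔH / Σ(L/K) = 0.61 / 4374 = 1.395e-4 m/d (same in every zone)
Zone A: v = q/n = 1.395e-4/0.34 = 4.102e-4 m/d → t_A = 104/4.102e-4 = 253500 d
Zone B: v = q/n = 1.395e-4/0.37 = 3.769e-4 m/d → t_B = 534/3.769e-4 = 1.417e6 d
Total t = 253500 + 1.417e6 = 1.670e6 d

1.67e6 days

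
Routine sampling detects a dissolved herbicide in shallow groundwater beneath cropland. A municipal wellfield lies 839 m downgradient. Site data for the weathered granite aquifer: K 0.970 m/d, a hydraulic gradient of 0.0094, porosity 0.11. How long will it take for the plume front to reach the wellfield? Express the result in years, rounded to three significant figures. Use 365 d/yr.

q = Ki = 0.970 × 0.0094 = 0.009118 m/d
v_s = q/n_e = 0.009118/0.11 = 0.08289 m/d
t = L / v = 839 / 0.08289 = 10120 d
   = 10120 / 365 = 27.7 yr

27.7 years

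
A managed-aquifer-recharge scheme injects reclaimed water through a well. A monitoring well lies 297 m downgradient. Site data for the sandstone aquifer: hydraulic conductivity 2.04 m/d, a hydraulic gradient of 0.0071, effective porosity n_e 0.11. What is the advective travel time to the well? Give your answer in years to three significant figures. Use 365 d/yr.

6.18 years

q = Ki = 2.04 × 0.0071 = 0.01448 m/d
v = Ki/n = 2.04·0.0071/0.11 = 0.1317 m/d
t = L / v = 297 / 0.1317 = 2256 d
   = 2256 / 365 = 6.18 yr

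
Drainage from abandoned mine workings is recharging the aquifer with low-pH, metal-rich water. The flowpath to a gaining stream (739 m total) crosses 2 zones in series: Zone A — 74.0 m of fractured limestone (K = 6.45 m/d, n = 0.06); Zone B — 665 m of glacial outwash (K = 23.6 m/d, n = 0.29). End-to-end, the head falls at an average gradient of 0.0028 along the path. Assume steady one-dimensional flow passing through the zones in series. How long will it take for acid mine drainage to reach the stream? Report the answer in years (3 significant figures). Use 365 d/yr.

10.4 years

For zones in series the flux q is common to all zones; the equivalent conductivity is the harmonic (thickness-weighted) mean, K_eq = L_total / Σ(L_j/K_j).
Σ(L/K) = 74.0/6.45 + 665/23.6 = 11.47 + 28.18 = 39.65 d
K_eq = L_total / Σ(L/K) = 739 / 39.65 = 18.64 m/d
q = K_eq · i = 18.64 × 0.0028 = 0.05219 m/d (same in every zone)
Zone A: v = q/n = 0.05219/0.06 = 0.8698 m/d → t_A = 74.0/0.8698 = 85.08 d
Zone B: v = q/n = 0.05219/0.29 = 0.1800 m/d → t_B = 665/0.1800 = 3695 d
Total t = 85.08 + 3695 = 3781 d
   = 3781 / 365 = 10.4 yr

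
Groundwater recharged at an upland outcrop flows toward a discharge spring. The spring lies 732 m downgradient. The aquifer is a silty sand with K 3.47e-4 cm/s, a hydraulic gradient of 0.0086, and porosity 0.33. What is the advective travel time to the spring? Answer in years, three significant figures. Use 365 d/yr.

K = 3.47e-4 cm/s × 864 = 0.2998 m/d
q = Ki = 0.2998 × 0.0086 = 0.002578 m/d
v = Ki/n = 0.2998·0.0086/0.33 = 0.007813 m/d
t = L / v = 732 / 0.007813 = 93690 d
   = 93690 / 365 = 257 yr

257 years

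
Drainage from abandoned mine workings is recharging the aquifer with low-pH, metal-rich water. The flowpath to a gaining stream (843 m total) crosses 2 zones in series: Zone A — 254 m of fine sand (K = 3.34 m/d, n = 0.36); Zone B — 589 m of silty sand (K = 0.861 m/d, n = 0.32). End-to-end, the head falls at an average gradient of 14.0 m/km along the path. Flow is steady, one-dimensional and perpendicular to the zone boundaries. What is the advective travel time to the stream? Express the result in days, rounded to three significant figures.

18000 days

Continuity: the same q passes through each zone, so ΔH = q·Σ(L_j/K_j) — the zones act as resistances in series.
Σ(L/K) = 254/3.34 + 589/0.861 = 76.05 + 684.1 = 760.1 d
K_eq = L_total / Σ(L/K) = 843 / 760.1 = 1.109 m/d
q = K_eq · i = 1.109 × 0.014 = 0.01553 m/d (same in every zone)
Zone A: v = q/n = 0.01553/0.36 = 0.04313 m/d → t_A = 254/0.04313 = 5889 d
Zone B: v = q/n = 0.01553/0.32 = 0.04852 m/d → t_B = 589/0.04852 = 12140 d
Total t = 5889 + 12140 = 18030 d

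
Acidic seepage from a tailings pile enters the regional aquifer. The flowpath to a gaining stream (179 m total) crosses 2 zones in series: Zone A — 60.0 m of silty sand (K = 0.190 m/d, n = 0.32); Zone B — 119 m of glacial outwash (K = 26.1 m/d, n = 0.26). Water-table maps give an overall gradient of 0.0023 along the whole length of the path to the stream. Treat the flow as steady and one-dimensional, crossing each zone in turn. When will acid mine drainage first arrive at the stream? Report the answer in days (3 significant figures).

39000 days

Steady 1-D flow in series ⇒ the Darcy flux q is identical in every zone and the zone head losses add (resistances L/K in series).
Σ(L/K) = 60.0/0.190 + 119/26.1 = 315.8 + 4.559 = 320.3 d
K_eq = L_total / Σ(L/K) = 179 / 320.3 = 0.5588 m/d
q = K_eq · i = 0.5588 × 0.0023 = 0.001285 m/d (same in every zone)
Zone A: v = q/n = 0.001285/0.32 = 0.004016 m/d → t_A = 60.0/0.004016 = 14940 d
Zone B: v = q/n = 0.001285/0.26 = 0.004943 m/d → t_B = 119/0.004943 = 24070 d
Total t = 14940 + 24070 = 39010 d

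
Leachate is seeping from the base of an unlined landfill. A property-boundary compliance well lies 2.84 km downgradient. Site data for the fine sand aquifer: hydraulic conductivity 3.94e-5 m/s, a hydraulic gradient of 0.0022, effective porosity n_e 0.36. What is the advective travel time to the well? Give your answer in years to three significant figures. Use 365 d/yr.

374 years

K = 3.94e-5 m/s × 86400 s/d = 3.404 m/d
Darcy flux q = K·i = 3.404 × 0.0022 = 0.007489 m/d
Average linear velocity = 0.007489 / 0.36 = 0.02080 m/d
L = 2.84 km = 2840 m
t = L / v = 2840 / 0.02080 = 136500 d
   = 136500 / 365 = 374 yr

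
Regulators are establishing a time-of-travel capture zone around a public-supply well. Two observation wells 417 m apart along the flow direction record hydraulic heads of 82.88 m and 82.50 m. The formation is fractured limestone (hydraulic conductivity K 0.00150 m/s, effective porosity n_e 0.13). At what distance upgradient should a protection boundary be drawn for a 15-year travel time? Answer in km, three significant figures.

Hydraulic gradient i = (82.88 − 82.50) / 417 = 0.38 / 417 = 9.113e-4
K = 0.00150 m/s × 86400 s/d = 129.6 m/d
q = Ki = 129.6 × 9.113e-4 = 0.1181 m/d
v_s = q/n_e = 0.1181/0.13 = 0.9085 m/d
T = 15 yr × 365 = 5475 d
L = v × T = 0.9085 × 5475 = 4974 m
   = 4.97 km

4.97 km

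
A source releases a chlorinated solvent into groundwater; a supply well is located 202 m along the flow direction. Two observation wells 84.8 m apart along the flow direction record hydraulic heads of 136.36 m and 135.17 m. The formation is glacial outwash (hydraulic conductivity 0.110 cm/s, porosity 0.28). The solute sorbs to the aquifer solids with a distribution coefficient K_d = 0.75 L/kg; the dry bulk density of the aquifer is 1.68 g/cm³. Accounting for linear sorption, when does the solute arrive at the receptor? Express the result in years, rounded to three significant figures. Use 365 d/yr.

Hydraulic gradient i = (136.36 − 135.17) / 84.8 = 1.19 / 84.8 = 0.01403
K = 0.110 cm/s × 864 = 95.04 m/d
Specific discharge q = 95.04 × 0.01403 = 1.334 m/d
v = Ki/n = 95.04·0.01403/0.28 = 4.763 m/d
Retardation R = 1 + ρ_b·K_d/n = 1 + 1.68×0.75/0.28 = 5.500
Contaminant velocity v_c = v/R = 4.763/5.500 = 0.8660 m/d
t = L/v_c = 202/0.8660 = 233.2 d
   = 233.2/365 = 0.639 yr

0.639 years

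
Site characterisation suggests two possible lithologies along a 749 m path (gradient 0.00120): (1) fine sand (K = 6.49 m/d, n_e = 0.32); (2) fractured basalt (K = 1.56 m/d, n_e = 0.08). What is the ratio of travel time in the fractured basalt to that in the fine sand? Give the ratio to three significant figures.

Unit 1 (fine sand): v = 6.49×0.0012/0.32 = 0.02434 m/d, t = 749/0.02434 = 30780 d
Unit 2 (fractured basalt): v = 1.56×0.0012/0.08 = 0.02340 m/d, t = 749/0.02340 = 32010 d
t(fractured basalt) / t(fine sand) = 32010/30780 = 1.04

1.04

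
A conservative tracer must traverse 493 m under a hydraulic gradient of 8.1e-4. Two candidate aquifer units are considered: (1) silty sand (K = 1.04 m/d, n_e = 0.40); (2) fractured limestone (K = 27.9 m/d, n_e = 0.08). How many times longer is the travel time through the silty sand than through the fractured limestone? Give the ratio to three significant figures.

Unit 1 (silty sand): v = 1.04×8.1e-4/0.40 = 0.002106 m/d, t = 493/0.002106 = 234100 d
Unit 2 (fractured limestone): v = 27.9×8.1e-4/0.08 = 0.2825 m/d, t = 493/0.2825 = 1745 d
t(silty sand) / t(fractured limestone) = 234100/1745 = 134

134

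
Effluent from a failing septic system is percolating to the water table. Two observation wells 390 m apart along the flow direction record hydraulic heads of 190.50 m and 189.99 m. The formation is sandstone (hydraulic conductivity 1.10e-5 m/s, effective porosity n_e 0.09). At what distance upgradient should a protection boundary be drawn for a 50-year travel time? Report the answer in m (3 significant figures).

252 m

Hydraulic gradient i = (190.50 − 189.99) / 390 = 0.51 / 390 = 0.001308
K = 1.10e-5 m/s × 86400 s/d = 0.9504 m/d
Specific discharge q = 0.9504 × 0.001308 = 0.001243 m/d
Seepage velocity v = q / n = 0.001243 / 0.09 = 0.01381 m/d
T = 50 yr × 365 = 18250 d
L = v × T = 0.01381 × 18250 = 252.0 m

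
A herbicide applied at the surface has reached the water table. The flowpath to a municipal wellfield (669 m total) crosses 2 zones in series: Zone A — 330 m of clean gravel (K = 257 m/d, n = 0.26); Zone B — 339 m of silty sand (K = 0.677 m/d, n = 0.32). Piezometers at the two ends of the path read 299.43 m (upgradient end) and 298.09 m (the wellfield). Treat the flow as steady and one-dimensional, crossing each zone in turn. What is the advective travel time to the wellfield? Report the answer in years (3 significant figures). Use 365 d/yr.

Total head drop ΔH = 299.43 − 298.09 = 1.34 m
Continuity: the same q passes through each zone, so ΔH = q·Σ(L_j/K_j) — the zones act as resistances in series.
Σ(L/K) = 330/257 + 339/0.677 = 1.284 + 500.7 = 502.0 d
q = ΔH / Σ(L/K) = 1.34 / 502.0 = 0.002669 m/d (same in every zone)
Zone A: v = q/n = 0.002669/0.26 = 0.01027 m/d → t_A = 330/0.01027 = 32140 d
Zone B: v = q/n = 0.002669/0.32 = 0.008341 m/d → t_B = 339/0.008341 = 40640 d
Total t = 32140 + 40640 = 72790 d
   = 72790 / 365 = 199 yr

199 years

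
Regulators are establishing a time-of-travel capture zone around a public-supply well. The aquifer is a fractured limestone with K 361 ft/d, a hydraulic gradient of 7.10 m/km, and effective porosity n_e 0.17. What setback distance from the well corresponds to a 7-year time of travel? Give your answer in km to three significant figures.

11.7 km

K = 361 ft/d × 0.3048 = 110.0 m/d
Specific discharge q = 110.0 × 0.0071 = 0.7812 m/d
v_s = q/n_e = 0.7812/0.17 = 4.595 m/d
T = 7 yr × 365 = 2555 d
L = v × T = 4.595 × 2555 = 11740 m
   = 11.7 km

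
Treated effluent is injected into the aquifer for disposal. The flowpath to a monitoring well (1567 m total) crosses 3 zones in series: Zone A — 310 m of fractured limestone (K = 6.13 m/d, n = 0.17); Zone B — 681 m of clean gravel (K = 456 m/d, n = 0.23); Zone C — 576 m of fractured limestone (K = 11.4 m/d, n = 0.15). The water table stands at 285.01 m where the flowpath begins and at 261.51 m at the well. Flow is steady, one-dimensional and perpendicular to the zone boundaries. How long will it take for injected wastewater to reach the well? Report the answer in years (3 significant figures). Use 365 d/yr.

3.54 years

Total head drop ΔH = 285.01 − 261.51 = 23.50 m
Steady 1-D flow in series ⇒ the Darcy flux q is identical in every zone and the zone head losses add (resistances L/K in series).
Σ(L/K) = 310/6.13 + 681/456 + 576/11.4 = 50.57 + 1.493 + 50.53 = 102.6 d
q = ΔH / Σ(L/K) = 23.50 / 102.6 = 0.2291 m/d (same in every zone)
Zone A: v = q/n = 0.2291/0.17 = 1.347 m/d → t_A = 310/1.347 = 230.1 d
Zone B: v = q/n = 0.2291/0.23 = 0.9959 m/d → t_B = 681/0.9959 = 683.8 d
Zone C: v = q/n = 0.2291/0.15 = 1.527 m/d → t_C = 576/1.527 = 377.2 d
Total t = 230.1 + 683.8 + 377.2 = 1291 d
   = 1291 / 365 = 3.54 yr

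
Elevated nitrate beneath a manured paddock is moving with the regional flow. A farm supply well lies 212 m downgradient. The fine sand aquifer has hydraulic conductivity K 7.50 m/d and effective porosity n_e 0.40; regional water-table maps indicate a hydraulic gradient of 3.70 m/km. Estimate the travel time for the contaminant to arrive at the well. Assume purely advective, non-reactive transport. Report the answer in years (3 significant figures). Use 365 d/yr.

8.37 years

q = Ki = 7.50 × 0.0037 = 0.02775 m/d
v_s = q/n_e = 0.02775/0.40 = 0.06937 m/d
t = L / v = 212 / 0.06937 = 3056 d
   = 3056 / 365 = 8.37 yr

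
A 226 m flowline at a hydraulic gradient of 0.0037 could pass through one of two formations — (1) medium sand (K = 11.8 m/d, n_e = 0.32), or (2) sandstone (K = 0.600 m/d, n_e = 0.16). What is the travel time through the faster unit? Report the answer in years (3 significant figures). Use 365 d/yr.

4.54 years

Unit 1 (medium sand): v = 11.8×0.0037/0.32 = 0.1364 m/d, t = 226/0.1364 = 1656 d
Unit 2 (sandstone): v = 0.600×0.0037/0.16 = 0.01388 m/d, t = 226/0.01388 = 16290 d
Faster: 1656 d / 365 = 4.54 yr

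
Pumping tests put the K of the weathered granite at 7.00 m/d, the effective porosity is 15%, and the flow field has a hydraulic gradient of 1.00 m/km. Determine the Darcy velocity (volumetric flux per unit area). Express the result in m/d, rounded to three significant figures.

0.00700 m/d

Darcy flux q = K·i = 7.00 × 0.0010 = 0.007000 m/d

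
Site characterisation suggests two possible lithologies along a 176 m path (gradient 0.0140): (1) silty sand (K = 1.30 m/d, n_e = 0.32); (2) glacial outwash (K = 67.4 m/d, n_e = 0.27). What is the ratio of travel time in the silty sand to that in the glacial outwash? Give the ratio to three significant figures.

61.4

Unit 1 (silty sand): v = 1.30×0.014/0.32 = 0.05688 m/d, t = 176/0.05688 = 3095 d
Unit 2 (glacial outwash): v = 67.4×0.014/0.27 = 3.495 m/d, t = 176/3.495 = 50.36 d
t(silty sand) / t(glacial outwash) = 3095/50.36 = 61.4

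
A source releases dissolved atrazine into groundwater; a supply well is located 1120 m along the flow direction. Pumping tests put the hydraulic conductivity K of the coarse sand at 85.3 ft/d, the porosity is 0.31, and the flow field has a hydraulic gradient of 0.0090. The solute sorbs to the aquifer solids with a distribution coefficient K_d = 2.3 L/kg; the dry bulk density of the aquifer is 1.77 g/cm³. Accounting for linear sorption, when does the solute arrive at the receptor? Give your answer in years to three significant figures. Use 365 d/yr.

K = 85.3 ft/d × 0.3048 = 26.00 m/d
q = Ki = 26.00 × 0.0090 = 0.2340 m/d
v = Ki/n = 26.00·0.0090/0.31 = 0.7548 m/d
Retardation R = 1 + ρ_b·K_d/n = 1 + 1.77×2.3/0.31 = 14.13
Contaminant velocity v_c = v/R = 0.7548/14.13 = 0.05341 m/d
t = L/v_c = 1120/0.05341 = 20970 d
   = 20970/365 = 57.5 yr

57.5 years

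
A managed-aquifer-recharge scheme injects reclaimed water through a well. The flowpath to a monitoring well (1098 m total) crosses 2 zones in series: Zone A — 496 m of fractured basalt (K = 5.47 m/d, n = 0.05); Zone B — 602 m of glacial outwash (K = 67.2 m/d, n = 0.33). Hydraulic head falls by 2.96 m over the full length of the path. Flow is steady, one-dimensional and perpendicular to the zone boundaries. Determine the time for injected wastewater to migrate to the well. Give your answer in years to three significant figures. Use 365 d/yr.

20.6 years

Continuity: the same q passes through each zone, so ΔH = q·Σ(L_j/K_j) — the zones act as resistances in series.
Σ(L/K) = 496/5.47 + 602/67.2 = 90.68 + 8.958 = 99.63 d
q = ΔH / Σ(L/K) = 2.96 / 99.63 = 0.02971 m/d (same in every zone)
Zone A: v = q/n = 0.02971/0.05 = 0.5942 m/d → t_A = 496/0.5942 = 834.8 d
Zone B: v = q/n = 0.02971/0.33 = 0.09003 m/d → t_B = 602/0.09003 = 6687 d
Total t = 834.8 + 6687 = 7522 d
   = 7522 / 365 = 20.6 yr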